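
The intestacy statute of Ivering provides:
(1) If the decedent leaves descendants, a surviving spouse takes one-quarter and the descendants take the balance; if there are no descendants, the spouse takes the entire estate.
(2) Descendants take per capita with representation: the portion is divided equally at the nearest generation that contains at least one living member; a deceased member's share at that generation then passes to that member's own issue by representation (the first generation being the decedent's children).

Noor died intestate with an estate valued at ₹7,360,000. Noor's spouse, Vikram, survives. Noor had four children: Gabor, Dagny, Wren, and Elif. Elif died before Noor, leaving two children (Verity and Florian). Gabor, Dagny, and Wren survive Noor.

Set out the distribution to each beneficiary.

Vikram takes one-quarter of ₹7,360,000 = ₹1,840,000. The remaining ₹5,520,000 passes to the descendants.
The descendants' portion (₹5,520,000) is divided into 4 shares of ₹1,380,000: Gabor, Dagny, and Wren each take ₹1,380,000; Elif's ₹1,380,000 share passes to Elif's issue.
Elif's share (₹1,380,000) is divided into 2 shares of ₹690,000: Verity and Florian each take ₹690,000.

Vikram: ₹1,840,000; Gabor: ₹1,380,000; Dagny: ₹1,380,000; Wren: ₹1,380,000; Verity: ₹690,000; Florian: ₹690,000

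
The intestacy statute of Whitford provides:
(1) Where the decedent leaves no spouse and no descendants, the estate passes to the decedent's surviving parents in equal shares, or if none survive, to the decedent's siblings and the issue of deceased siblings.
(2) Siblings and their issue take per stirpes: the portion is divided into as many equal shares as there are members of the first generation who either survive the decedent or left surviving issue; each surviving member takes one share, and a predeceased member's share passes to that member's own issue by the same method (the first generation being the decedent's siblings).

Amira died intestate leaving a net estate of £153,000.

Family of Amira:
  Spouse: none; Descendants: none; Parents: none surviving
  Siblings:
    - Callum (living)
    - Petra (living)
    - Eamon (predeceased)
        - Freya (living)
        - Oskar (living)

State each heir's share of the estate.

The entire £153,000 passes to the siblings and their issue.
That amount (£153,000) is divided into 3 shares of £51,000: Callum and Petra each take £51,000; Eamon's £51,000 share passes to Eamon's issue.
Eamon's share (£51,000) is divided into 2 shares of £25,500: Freya and Oskar each take £25,500.

Callum: £51,000; Petra: £51,000; Freya: £25,500; Oskar: £25,500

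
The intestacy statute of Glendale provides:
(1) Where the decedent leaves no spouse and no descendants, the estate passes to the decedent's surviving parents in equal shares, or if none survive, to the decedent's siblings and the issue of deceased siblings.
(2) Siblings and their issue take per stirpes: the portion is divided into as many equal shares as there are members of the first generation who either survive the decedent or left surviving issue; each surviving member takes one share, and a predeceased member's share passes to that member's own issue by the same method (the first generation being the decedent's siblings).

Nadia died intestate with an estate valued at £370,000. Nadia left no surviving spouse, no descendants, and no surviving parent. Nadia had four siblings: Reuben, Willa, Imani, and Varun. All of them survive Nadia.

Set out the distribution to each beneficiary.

The entire £370,000 passes to the siblings and their issue.
That amount (£370,000) is divided into 4 shares of £92,500: Reuben, Willa, Imani, and Varun each take £92,500.

Reuben: £92,500; Willa: £92,500; Imani: £92,500; Varun: £92,500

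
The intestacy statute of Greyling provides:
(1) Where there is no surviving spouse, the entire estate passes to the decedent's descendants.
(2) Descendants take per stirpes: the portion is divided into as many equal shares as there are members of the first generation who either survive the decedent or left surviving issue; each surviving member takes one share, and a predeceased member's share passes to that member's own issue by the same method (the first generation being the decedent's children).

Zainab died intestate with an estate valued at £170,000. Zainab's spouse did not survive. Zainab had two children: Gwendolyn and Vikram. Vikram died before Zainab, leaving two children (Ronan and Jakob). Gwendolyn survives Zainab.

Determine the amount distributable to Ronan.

The entire £170,000 passes to the descendants.
That amount (£170,000) is divided into 2 shares of £85,000: Gwendolyn takes £85,000; Vikram's £85,000 share passes to Vikram's issue.
Vikram's share (£85,000) is divided into 2 shares of £42,500: Ronan and Jakob each take £42,500.

Ronan receives £42,500.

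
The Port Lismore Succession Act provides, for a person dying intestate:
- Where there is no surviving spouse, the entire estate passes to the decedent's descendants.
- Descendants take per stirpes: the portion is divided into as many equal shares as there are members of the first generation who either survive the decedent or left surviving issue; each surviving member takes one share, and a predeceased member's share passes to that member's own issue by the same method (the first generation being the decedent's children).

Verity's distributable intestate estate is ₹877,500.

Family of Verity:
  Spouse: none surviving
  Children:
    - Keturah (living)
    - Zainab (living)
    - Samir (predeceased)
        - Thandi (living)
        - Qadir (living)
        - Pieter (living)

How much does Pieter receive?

Pieter receives ₹97,500.

The entire ₹877,500 passes to the descendants.
That amount (₹877,500) is divided into 3 shares of ₹292,500: Keturah and Zainab each take ₹292,500; Samir's ₹292,500 share passes to Samir's issue.
Samir's share (₹292,500) is divided into 3 shares of ₹97,500: Thandi, Qadir, and Pieter each take ₹97,500.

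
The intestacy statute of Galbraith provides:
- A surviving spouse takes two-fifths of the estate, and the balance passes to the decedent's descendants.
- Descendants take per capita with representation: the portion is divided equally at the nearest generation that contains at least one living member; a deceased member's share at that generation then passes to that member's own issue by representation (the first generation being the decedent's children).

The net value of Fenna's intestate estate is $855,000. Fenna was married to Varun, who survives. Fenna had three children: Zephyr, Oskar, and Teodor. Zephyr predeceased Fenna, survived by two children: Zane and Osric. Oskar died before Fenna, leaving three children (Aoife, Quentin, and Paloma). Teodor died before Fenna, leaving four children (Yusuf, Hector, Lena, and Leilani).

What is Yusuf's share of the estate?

Yusuf receives $57,000.

Varun takes two-fifths of $855,000 = $342,000. The remaining $513,000 passes to the descendants.
No child survives, so the initial division is made at the grandchildren's generation.
The descendants' portion ($513,000) is divided into 9 shares of $57,000: Zane, Osric, Aoife, Quentin, Paloma, Yusuf, Hector, Lena, and Leilani each take $57,000.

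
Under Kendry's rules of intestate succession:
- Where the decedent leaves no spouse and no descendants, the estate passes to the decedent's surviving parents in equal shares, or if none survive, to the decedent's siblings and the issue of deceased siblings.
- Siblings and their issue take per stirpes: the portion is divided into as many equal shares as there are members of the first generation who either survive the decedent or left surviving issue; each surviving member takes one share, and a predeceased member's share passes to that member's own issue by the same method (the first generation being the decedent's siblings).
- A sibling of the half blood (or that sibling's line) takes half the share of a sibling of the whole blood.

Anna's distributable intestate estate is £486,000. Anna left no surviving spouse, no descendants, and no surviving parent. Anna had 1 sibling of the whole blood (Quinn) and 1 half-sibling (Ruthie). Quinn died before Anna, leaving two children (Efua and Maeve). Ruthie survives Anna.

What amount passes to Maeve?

Maeve receives £162,000.

The entire £486,000 passes to the siblings and their issue.
Counting each half-blood sibling's line as half a unit, there are 3/2 units in £486,000, so one unit is £324,000. Whole-blood lines (Quinn) take £324,000 each; half-blood lines (Ruthie) take £162,000 each.
Quinn's share (£324,000) is divided into 2 shares of £162,000: Efua and Maeve each take £162,000.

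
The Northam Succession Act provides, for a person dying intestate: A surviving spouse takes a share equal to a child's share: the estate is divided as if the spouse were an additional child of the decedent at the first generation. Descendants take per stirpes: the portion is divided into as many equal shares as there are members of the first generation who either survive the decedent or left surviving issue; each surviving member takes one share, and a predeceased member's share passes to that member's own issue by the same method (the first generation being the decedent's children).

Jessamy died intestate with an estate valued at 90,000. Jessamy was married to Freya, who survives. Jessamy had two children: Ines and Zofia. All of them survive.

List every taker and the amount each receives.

Freya: 30,000; Ines: 30,000; Zofia: 30,000

The spouse counts as an additional share at the children's level, so there are 3 primary shares of 30,000. Freya takes one such share (30,000).
The children's combined portion (60,000) is divided into 2 shares of 30,000: Ines and Zofia each take 30,000.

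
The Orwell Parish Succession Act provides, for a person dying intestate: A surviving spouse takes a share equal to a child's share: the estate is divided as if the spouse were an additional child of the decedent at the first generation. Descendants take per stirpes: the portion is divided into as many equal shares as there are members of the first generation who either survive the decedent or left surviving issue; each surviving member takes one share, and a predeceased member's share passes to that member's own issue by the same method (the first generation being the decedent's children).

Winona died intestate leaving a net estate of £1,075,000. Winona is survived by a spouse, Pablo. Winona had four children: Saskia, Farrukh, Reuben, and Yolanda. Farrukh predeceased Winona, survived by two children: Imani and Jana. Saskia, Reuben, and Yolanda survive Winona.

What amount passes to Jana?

The spouse counts as an additional share at the children's level, so there are 5 primary shares of £215,000. Pablo takes one such share (£215,000).
The children's combined portion (£860,000) is divided into 4 shares of £215,000: Saskia, Reuben, and Yolanda each take £215,000; Farrukh's £215,000 share passes to Farrukh's issue.
Farrukh's share (£215,000) is divided into 2 shares of £107,500: Imani and Jana each take £107,500.

Jana receives £107,500.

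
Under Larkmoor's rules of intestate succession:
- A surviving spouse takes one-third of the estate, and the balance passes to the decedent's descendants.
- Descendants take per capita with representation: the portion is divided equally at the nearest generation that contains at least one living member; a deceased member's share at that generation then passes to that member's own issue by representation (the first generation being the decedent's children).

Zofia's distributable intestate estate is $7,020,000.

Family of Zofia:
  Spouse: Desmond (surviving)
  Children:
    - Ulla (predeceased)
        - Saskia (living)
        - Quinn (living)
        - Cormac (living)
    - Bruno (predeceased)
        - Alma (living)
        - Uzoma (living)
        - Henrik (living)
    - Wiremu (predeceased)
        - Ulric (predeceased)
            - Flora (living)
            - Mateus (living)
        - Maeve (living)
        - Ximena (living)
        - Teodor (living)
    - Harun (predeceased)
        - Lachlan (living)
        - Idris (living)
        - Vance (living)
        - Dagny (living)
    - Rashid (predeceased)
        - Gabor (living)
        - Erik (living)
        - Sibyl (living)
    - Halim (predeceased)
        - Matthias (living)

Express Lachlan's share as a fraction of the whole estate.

Lachlan receives 1/27 of the estate.

Desmond takes one-third of $7,020,000 = $2,340,000. The remaining $4,680,000 passes to the descendants.
No child survives, so the initial division is made at the grandchildren's generation.
The descendants' portion ($4,680,000) is divided into 18 shares of $260,000: Saskia, Quinn, Cormac, Alma, Uzoma, Henrik, Maeve, Ximena, Teodor, Lachlan, Idris, Vance, Dagny, Gabor, Erik, Sibyl, and Matthias each take $260,000; Ulric's $260,000 share passes to Ulric's issue.
Ulric's share ($260,000) is divided into 2 shares of $130,000: Flora and Mateus each take $130,000.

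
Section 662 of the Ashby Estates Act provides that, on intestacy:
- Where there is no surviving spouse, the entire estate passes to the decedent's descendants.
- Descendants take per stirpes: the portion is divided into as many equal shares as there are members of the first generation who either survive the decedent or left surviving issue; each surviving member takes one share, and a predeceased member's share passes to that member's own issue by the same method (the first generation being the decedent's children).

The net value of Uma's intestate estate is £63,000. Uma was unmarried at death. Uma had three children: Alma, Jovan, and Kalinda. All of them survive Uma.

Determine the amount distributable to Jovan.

The entire £63,000 passes to the descendants.
That amount (£63,000) is divided into 3 shares of £21,000: Alma, Jovan, and Kalinda each take £21,000.

Jovan receives £21,000.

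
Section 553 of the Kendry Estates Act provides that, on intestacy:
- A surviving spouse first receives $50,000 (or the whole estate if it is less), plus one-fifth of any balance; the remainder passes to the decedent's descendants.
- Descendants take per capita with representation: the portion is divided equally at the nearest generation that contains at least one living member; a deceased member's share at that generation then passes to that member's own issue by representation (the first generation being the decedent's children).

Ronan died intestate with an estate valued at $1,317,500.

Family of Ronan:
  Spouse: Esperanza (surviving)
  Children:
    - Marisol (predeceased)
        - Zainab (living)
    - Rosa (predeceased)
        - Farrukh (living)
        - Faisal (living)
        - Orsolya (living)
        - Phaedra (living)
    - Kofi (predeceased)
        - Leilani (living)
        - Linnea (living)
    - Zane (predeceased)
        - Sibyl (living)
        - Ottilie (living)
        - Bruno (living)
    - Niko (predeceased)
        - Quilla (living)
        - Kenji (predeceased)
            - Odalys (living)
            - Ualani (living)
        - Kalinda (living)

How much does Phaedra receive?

Esperanza first takes $50,000, leaving a balance of $1,267,500. Esperanza then takes one-fifth of the balance ($253,500), for a total of $303,500. The remaining $1,014,000 passes to the descendants.
No child survives, so the initial division is made at the grandchildren's generation.
The descendants' portion ($1,014,000) is divided into 13 shares of $78,000: Zainab, Farrukh, Faisal, Orsolya, Phaedra, Leilani, Linnea, Sibyl, Ottilie, Bruno, Quilla, and Kalinda each take $78,000; Kenji's $78,000 share passes to Kenji's issue.
Kenji's share ($78,000) is divided into 2 shares of $39,000: Odalys and Ualani each take $39,000.

Phaedra receives $78,000.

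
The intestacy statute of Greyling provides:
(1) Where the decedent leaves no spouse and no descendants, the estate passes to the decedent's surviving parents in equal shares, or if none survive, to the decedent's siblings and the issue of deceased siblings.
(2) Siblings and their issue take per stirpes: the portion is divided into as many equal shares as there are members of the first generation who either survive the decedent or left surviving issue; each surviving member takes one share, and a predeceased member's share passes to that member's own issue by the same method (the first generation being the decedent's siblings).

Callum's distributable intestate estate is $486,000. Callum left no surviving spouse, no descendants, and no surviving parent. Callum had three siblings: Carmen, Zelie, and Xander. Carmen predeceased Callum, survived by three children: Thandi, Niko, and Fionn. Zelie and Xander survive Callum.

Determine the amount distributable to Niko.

The entire $486,000 passes to the siblings and their issue.
That amount ($486,000) is divided into 3 shares of $162,000: Zelie and Xander each take $162,000; Carmen's $162,000 share passes to Carmen's issue.
Carmen's share ($162,000) is divided into 3 shares of $54,000: Thandi, Niko, and Fionn each take $54,000.

Niko receives $54,000.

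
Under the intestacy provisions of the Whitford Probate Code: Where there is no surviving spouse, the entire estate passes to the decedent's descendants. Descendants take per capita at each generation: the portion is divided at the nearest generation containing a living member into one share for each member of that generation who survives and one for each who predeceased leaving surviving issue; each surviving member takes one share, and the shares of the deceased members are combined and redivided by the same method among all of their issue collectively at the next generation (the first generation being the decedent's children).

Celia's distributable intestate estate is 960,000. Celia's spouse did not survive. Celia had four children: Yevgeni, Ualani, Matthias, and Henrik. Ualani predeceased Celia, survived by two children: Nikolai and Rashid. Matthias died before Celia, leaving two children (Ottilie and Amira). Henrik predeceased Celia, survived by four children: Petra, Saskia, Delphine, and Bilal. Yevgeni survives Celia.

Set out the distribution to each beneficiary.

The entire 960,000 passes to the descendants.
That amount (960,000) is divided at the children's generation into 4 shares of 240,000. Yevgeni takes 240,000. The 3 shares of the deceased (Ualani, Matthias, and Henrik) are combined into a pool of 720,000.
That pool (720,000) is divided at the grandchildren's generation equally among Nikolai, Rashid, Ottilie, Amira, Petra, Saskia, Delphine, and Bilal: 90,000 each.

Yevgeni: 240,000; Nikolai: 90,000; Rashid: 90,000; Ottilie: 90,000; Amira: 90,000; Petra: 90,000; Saskia: 90,000; Delphine: 90,000; Bilal: 90,000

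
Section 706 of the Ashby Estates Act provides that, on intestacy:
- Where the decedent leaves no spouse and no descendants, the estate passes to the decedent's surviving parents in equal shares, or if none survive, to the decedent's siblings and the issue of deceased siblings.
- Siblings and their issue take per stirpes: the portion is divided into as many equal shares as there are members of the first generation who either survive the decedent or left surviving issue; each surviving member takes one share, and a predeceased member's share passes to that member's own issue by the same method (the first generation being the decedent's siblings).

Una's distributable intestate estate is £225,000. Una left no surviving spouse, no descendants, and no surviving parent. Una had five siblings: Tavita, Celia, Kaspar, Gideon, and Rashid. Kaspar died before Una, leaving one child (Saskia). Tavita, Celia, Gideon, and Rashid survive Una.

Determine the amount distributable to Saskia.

Saskia receives £45,000.

The entire £225,000 passes to the siblings and their issue.
That amount (£225,000) is divided into 5 shares of £45,000: Tavita, Celia, Gideon, and Rashid each take £45,000; Kaspar's £45,000 share passes to Kaspar's issue.
Kaspar's share (£45,000) passes entirely to Saskia.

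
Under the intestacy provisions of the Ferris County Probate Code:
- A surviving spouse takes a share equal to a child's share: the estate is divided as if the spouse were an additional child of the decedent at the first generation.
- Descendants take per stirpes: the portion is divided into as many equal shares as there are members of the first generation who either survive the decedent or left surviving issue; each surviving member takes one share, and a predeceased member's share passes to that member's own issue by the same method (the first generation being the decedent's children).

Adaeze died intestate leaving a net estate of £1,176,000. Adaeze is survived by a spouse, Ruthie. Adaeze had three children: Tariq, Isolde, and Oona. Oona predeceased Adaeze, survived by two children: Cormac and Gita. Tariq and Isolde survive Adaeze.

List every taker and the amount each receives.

The spouse counts as an additional share at the children's level, so there are 4 primary shares of £294,000. Ruthie takes one such share (£294,000).
The children's combined portion (£882,000) is divided into 3 shares of £294,000: Tariq and Isolde each take £294,000; Oona's £294,000 share passes to Oona's issue.
Oona's share (£294,000) is divided into 2 shares of £147,000: Cormac and Gita each take £147,000.

Ruthie: £294,000; Tariq: £294,000; Isolde: £294,000; Cormac: £147,000; Gita: £147,000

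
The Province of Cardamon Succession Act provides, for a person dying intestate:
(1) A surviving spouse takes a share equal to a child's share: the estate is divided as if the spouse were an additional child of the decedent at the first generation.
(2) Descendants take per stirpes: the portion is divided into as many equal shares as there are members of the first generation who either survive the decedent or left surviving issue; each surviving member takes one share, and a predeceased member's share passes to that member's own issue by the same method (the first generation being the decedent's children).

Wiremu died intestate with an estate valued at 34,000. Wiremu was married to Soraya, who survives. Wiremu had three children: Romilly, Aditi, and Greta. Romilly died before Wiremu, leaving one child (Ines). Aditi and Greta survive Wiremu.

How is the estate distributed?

Soraya: 8,500; Ines: 8,500; Aditi: 8,500; Greta: 8,500

The spouse counts as an additional share at the children's level, so there are 4 primary shares of 8,500. Soraya takes one such share (8,500).
The children's combined portion (25,500) is divided into 3 shares of 8,500: Aditi and Greta each take 8,500; Romilly's 8,500 share passes to Romilly's issue.
Romilly's share (8,500) passes entirely to Ines.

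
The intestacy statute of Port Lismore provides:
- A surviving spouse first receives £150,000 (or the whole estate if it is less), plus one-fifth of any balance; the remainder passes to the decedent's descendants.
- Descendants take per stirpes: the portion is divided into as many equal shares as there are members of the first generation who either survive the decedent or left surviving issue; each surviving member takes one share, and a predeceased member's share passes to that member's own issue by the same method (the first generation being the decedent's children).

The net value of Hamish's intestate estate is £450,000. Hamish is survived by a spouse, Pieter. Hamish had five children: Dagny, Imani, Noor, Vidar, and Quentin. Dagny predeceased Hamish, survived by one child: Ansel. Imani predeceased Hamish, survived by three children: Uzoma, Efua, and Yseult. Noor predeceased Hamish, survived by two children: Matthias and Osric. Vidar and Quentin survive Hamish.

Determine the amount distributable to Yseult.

Yseult receives £16,000.

Pieter first takes £150,000, leaving a balance of £300,000. Pieter then takes one-fifth of the balance (£60,000), for a total of £210,000. The remaining £240,000 passes to the descendants.
The descendants' portion (£240,000) is divided into 5 shares of £48,000: Vidar and Quentin each take £48,000; Dagny's £48,000 share passes to Dagny's issue; Imani's £48,000 share passes to Imani's issue; Noor's £48,000 share passes to Noor's issue.
Dagny's share (£48,000) passes entirely to Ansel.
Imani's share (£48,000) is divided into 3 shares of £16,000: Uzoma, Efua, and Yseult each take £16,000.
Noor's share (£48,000) is divided into 2 shares of £24,000: Matthias and Osric each take £24,000.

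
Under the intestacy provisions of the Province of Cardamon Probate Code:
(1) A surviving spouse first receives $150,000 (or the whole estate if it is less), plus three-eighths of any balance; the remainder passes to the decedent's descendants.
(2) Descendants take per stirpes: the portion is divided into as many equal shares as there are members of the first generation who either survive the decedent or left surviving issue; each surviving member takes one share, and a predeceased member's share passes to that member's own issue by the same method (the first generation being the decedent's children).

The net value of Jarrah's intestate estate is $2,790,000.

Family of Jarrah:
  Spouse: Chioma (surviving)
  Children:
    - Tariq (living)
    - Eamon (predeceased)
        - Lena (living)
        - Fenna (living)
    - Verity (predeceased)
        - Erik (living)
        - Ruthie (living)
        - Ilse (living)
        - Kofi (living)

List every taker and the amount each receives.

Chioma: $1,140,000; Tariq: $550,000; Lena: $275,000; Fenna: $275,000; Erik: $137,500; Ruthie: $137,500; Ilse: $137,500; Kofi: $137,500

Chioma first takes $150,000, leaving a balance of $2,640,000. Chioma then takes three-eighths of the balance ($990,000), for a total of $1,140,000. The remaining $1,650,000 passes to the descendants.
The descendants' portion ($1,650,000) is divided into 3 shares of $550,000: Tariq takes $550,000; Eamon's $550,000 share passes to Eamon's issue; Verity's $550,000 share passes to Verity's issue.
Eamon's share ($550,000) is divided into 2 shares of $275,000: Lena and Fenna each take $275,000.
Verity's share ($550,000) is divided into 4 shares of $137,500: Erik, Ruthie, Ilse, and Kofi each take $137,500.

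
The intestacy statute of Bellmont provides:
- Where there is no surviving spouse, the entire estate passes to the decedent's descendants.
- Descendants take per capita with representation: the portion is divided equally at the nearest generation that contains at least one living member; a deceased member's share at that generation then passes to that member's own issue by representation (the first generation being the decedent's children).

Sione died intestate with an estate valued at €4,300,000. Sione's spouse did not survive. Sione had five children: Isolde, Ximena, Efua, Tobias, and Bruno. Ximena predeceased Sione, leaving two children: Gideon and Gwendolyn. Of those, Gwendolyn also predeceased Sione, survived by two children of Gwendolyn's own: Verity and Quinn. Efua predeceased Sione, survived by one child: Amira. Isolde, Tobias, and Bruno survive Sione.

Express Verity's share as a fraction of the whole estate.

Verity receives 1/20 of the estate.

The entire €4,300,000 passes to the descendants.
That amount (€4,300,000) is divided into 5 shares of €860,000: Isolde, Tobias, and Bruno each take €860,000; Ximena's €860,000 share passes to Ximena's issue; Efua's €860,000 share passes to Efua's issue.
Ximena's share (€860,000) is divided into 2 shares of €430,000: Gideon takes €430,000; Gwendolyn's €430,000 share passes to Gwendolyn's issue.
Gwendolyn's share (€430,000) is divided into 2 shares of €215,000: Verity and Quinn each take €215,000.
Efua's share (€860,000) passes entirely to Amira.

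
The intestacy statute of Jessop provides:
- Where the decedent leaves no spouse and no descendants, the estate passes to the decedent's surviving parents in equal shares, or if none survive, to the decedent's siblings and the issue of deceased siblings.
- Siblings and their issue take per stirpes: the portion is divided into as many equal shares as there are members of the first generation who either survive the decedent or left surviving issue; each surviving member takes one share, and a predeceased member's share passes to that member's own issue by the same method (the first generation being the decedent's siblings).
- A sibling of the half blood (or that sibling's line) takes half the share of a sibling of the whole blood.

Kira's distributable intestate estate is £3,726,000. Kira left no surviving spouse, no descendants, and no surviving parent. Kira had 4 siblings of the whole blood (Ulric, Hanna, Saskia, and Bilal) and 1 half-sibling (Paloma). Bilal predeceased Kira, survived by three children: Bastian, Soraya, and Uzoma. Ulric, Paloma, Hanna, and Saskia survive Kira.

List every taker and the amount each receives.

Ulric: £828,000; Paloma: £414,000; Hanna: £828,000; Saskia: £828,000; Bastian: £276,000; Soraya: £276,000; Uzoma: £276,000

The entire £3,726,000 passes to the siblings and their issue.
Counting each half-blood sibling's line as half a unit, there are 9/2 units in £3,726,000, so one unit is £828,000. Whole-blood lines (Ulric, Hanna, Saskia, and Bilal) take £828,000 each; half-blood lines (Paloma) take £414,000 each.
Bilal's share (£828,000) is divided into 3 shares of £276,000: Bastian, Soraya, and Uzoma each take £276,000.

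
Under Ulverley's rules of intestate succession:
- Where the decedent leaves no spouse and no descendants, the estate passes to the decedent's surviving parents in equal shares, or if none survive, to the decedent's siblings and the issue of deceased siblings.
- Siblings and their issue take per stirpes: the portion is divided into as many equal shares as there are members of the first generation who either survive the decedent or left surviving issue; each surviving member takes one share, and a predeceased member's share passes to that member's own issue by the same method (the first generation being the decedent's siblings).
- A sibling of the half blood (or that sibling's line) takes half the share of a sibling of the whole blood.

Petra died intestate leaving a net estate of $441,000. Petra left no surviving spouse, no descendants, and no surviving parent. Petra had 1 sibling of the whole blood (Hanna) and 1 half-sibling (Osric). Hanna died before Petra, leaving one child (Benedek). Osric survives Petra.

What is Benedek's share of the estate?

Benedek receives $294,000.

The entire $441,000 passes to the siblings and their issue.
Counting each half-blood sibling's line as half a unit, there are 3/2 units in $441,000, so one unit is $294,000. Whole-blood lines (Hanna) take $294,000 each; half-blood lines (Osric) take $147,000 each.
Hanna's share ($294,000) passes entirely to Benedek.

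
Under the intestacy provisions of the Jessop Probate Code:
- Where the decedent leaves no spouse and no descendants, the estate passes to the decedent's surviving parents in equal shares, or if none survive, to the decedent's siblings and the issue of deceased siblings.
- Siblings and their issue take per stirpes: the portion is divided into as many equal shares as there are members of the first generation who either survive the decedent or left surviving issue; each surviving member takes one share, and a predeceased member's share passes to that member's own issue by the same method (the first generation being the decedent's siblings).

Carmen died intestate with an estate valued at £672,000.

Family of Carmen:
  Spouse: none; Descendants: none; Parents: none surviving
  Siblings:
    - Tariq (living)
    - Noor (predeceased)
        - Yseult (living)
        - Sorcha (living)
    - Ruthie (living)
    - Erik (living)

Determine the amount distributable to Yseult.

The entire £672,000 passes to the siblings and their issue.
That amount (£672,000) is divided into 4 shares of £168,000: Tariq, Ruthie, and Erik each take £168,000; Noor's £168,000 share passes to Noor's issue.
Noor's share (£168,000) is divided into 2 shares of £84,000: Yseult and Sorcha each take £84,000.

Yseult receives £84,000.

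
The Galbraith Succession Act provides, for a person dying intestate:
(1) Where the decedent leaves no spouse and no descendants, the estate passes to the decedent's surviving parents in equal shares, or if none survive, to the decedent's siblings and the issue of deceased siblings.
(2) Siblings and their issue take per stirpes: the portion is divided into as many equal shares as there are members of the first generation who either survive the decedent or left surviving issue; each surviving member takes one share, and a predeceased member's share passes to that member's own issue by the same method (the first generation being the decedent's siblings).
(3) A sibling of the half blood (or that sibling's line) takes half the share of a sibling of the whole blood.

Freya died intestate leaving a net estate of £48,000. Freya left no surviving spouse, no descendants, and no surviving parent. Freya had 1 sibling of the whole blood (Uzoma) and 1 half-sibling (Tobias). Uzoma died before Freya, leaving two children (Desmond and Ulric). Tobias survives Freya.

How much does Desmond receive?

The entire £48,000 passes to the siblings and their issue.
Counting each half-blood sibling's line as half a unit, there are 3/2 units in £48,000, so one unit is £32,000. Whole-blood lines (Uzoma) take £32,000 each; half-blood lines (Tobias) take £16,000 each.
Uzoma's share (£32,000) is divided into 2 shares of £16,000: Desmond and Ulric each take £16,000.

Desmond receives £16,000.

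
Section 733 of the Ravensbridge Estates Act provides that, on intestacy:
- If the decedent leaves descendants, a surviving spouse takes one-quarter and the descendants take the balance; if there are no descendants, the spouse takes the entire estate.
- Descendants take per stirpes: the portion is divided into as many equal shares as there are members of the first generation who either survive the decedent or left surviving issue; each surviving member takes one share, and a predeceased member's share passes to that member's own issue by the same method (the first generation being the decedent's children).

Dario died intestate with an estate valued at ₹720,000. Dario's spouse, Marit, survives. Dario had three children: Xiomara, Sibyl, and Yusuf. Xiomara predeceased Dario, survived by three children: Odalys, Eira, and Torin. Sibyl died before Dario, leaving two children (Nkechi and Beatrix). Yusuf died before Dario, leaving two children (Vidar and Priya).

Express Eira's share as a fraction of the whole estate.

Eira receives 1/12 of the estate.

Marit takes one-quarter of ₹720,000 = ₹180,000. The remaining ₹540,000 passes to the descendants.
The descendants' portion (₹540,000) is divided into 3 shares of ₹180,000: Xiomara's ₹180,000 share passes to Xiomara's issue; Sibyl's ₹180,000 share passes to Sibyl's issue; Yusuf's ₹180,000 share passes to Yusuf's issue.
Xiomara's share (₹180,000) is divided into 3 shares of ₹60,000: Odalys, Eira, and Torin each take ₹60,000.
Sibyl's share (₹180,000) is divided into 2 shares of ₹90,000: Nkechi and Beatrix each take ₹90,000.
Yusuf's share (₹180,000) is divided into 2 shares of ₹90,000: Vidar and Priya each take ₹90,000.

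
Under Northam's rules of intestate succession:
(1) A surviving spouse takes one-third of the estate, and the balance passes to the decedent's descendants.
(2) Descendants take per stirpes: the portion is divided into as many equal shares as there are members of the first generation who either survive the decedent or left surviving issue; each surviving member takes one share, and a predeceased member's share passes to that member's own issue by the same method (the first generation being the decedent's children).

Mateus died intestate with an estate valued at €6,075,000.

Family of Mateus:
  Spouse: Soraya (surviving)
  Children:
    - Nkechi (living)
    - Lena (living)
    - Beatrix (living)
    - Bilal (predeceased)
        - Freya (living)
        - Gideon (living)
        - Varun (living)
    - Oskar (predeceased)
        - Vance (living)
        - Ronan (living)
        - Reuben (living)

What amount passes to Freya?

Soraya takes one-third of €6,075,000 = €2,025,000. The remaining €4,050,000 passes to the descendants.
The descendants' portion (€4,050,000) is divided into 5 shares of €810,000: Nkechi, Lena, and Beatrix each take €810,000; Bilal's €810,000 share passes to Bilal's issue; Oskar's €810,000 share passes to Oskar's issue.
Bilal's share (€810,000) is divided into 3 shares of €270,000: Freya, Gideon, and Varun each take €270,000.
Oskar's share (€810,000) is divided into 3 shares of €270,000: Vance, Ronan, and Reuben each take €270,000.

Freya receives €270,000.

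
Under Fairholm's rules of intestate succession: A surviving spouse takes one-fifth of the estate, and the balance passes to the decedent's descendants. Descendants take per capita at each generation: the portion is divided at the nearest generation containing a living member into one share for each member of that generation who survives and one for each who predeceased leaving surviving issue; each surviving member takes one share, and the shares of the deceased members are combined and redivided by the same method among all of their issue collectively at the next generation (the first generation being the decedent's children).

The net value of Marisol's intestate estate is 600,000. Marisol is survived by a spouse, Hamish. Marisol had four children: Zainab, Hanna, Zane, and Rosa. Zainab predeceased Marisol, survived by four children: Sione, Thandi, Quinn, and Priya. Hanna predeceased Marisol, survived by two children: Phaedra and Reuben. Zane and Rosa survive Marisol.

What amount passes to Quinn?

Hamish takes one-fifth of 600,000 = 120,000. The remaining 480,000 passes to the descendants.
The descendants' portion (480,000) is divided at the children's generation into 4 shares of 120,000. Zane and Rosa each take 120,000. The 2 shares of the deceased (Zainab and Hanna) are combined into a pool of 240,000.
That pool (240,000) is divided at the grandchildren's generation equally among Sione, Thandi, Quinn, Priya, Phaedra, and Reuben: 40,000 each.

Quinn receives 40,000.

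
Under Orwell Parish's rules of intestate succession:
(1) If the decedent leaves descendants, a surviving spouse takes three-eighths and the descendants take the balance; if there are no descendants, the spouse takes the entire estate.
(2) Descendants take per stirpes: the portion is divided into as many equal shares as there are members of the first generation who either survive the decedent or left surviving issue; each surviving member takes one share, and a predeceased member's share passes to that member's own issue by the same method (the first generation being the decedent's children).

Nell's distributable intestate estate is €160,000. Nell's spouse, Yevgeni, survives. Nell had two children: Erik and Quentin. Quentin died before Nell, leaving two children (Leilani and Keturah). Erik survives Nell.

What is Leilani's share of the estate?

Leilani receives €25,000.

Yevgeni takes three-eighths of €160,000 = €60,000. The remaining €100,000 passes to the descendants.
The descendants' portion (€100,000) is divided into 2 shares of €50,000: Erik takes €50,000; Quentin's €50,000 share passes to Quentin's issue.
Quentin's share (€50,000) is divided into 2 shares of €25,000: Leilani and Keturah each take €25,000.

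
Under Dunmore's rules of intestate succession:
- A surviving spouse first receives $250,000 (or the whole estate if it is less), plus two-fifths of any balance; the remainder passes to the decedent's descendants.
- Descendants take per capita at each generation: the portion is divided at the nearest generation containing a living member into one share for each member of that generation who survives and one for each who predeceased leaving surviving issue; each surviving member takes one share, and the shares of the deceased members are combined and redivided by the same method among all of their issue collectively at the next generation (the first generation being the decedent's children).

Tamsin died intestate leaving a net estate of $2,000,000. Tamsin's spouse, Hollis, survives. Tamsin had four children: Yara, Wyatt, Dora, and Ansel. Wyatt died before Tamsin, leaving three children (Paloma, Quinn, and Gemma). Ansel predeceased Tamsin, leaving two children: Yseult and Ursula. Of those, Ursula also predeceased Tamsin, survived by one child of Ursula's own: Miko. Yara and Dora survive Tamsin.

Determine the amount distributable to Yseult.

Yseult receives $105,000.

Hollis first takes $250,000, leaving a balance of $1,750,000. Hollis then takes two-fifths of the balance ($700,000), for a total of $950,000. The remaining $1,050,000 passes to the descendants.
The descendants' portion ($1,050,000) is divided at the children's generation into 4 shares of $262,500. Yara and Dora each take $262,500. The 2 shares of the deceased (Wyatt and Ansel) are combined into a pool of $525,000.
That pool ($525,000) is divided at the grandchildren's generation into 5 shares of $105,000. Paloma, Quinn, Gemma, and Yseult each take $105,000. The remaining share for the deceased Ursula ($105,000) is carried to the next generation.
That pool ($105,000) passes entirely to Miko, the sole taker at the great-grandchildren's generation.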